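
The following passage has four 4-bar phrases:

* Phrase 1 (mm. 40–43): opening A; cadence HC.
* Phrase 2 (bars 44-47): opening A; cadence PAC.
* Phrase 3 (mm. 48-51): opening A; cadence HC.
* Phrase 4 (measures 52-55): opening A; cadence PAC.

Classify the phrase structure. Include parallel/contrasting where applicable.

repeated period

The cadence pattern HC–PAC–HC–PAC is weak–strong twice, and phrases 3–4 restate phrases 1–2: a period heard twice, not a double period (which would end weakly at phrase 2).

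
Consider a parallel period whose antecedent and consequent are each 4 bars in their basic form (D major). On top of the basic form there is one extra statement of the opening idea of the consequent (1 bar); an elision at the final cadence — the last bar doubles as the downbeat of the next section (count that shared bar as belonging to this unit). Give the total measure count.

Basic parallel period: 4 + 4 = 8 bars.
8 (basic form) + 1 (extra statement) = 9.
The elision shares a bar with the next section but does not change this unit's count.

9 measures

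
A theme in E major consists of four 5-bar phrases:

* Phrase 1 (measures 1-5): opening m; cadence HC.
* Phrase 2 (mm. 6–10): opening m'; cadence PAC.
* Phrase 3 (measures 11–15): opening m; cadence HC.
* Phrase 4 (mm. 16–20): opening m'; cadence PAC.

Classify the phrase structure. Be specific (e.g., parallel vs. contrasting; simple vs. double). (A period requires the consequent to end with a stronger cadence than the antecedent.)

repeated period

The cadence pattern HC–PAC–HC–PAC is weak–strong twice, and phrases 3–4 restate phrases 1–2: a period heard twice, not a double period (which would end weakly at phrase 2).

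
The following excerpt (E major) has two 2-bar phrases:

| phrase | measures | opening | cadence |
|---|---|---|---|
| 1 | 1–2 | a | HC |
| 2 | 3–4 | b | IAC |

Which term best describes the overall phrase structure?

contrasting period

Phrase 1 ends with a half cadence (weaker) and phrase 2 with an imperfect authentic cadence (stronger): antecedent + consequent = a period.
The two phrases open with different material (a / b), so the period is contrasting.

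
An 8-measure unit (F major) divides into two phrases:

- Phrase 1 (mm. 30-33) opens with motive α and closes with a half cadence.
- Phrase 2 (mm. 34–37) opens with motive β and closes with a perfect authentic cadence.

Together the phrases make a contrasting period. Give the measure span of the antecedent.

The phrase ending with the weaker cadence (half cadence) is the antecedent; the one ending more conclusively (perfect authentic cadence) is the consequent. The antecedent is measures 30–33.

measures 30–33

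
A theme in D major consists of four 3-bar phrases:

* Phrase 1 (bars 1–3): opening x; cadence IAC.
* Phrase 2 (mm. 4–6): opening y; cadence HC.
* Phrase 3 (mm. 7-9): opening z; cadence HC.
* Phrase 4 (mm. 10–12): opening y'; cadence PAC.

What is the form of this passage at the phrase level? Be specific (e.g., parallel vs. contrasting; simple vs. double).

Four phrases in two halves: the first half (mm. 1-6) ends with a half cadence, the second (bars 7–12) with a perfect authentic cadence — a large antecedent–consequent pair, i.e. a double period.
Phrase 3 begins with different material from phrase 1, making it contrasting.

contrasting double period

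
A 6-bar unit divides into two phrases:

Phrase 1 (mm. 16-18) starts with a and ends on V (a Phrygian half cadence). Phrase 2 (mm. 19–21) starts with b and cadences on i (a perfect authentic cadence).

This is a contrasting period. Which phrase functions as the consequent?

phrase 2

The phrase ending with the weaker cadence (Phrygian half cadence) is the antecedent; the one ending more conclusively (perfect authentic cadence) is the consequent. The consequent is phrase 2.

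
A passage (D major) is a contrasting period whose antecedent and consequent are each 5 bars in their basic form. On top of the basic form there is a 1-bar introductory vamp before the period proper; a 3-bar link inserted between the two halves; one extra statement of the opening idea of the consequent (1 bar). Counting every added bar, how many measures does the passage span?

Basic contrasting period: 5 + 5 = 10 bars.
10 (basic form) + 1 (introduction) + 3 (link) + 1 (extra statement) = 15.

15 measures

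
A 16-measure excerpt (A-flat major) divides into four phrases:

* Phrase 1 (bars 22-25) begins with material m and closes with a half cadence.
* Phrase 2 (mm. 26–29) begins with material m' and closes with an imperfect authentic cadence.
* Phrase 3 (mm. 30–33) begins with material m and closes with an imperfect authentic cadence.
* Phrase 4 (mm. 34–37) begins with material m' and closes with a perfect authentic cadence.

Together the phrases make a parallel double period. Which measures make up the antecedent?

measures 22–29

In a double period the first pair of phrases (ending imperfect authentic cadence) is the large antecedent and the second pair (ending perfect authentic cadence) is the large consequent; the antecedent is measures 22–29.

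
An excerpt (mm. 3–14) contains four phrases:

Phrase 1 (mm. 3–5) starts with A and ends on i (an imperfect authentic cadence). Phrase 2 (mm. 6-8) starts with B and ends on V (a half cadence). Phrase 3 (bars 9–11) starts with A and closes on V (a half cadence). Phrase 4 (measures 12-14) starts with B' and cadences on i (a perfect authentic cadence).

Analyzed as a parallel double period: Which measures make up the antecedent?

In a double period the four phrases pair into a large antecedent (phrases 1–2, ending half cadence) and a large consequent (phrases 3–4, ending perfect authentic cadence). The antecedent spans mm. 3–8.

measures 3–8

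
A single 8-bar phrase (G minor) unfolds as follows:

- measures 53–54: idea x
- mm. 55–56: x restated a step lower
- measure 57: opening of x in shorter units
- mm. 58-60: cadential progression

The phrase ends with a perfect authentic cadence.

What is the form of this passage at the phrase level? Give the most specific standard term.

sentence

Basic idea (measures 53–54) + its repetition (mm. 55-56) form the presentation; fragmentation and cadence (mm. 57-60) form the continuation — the 8-bar whole is a sentence.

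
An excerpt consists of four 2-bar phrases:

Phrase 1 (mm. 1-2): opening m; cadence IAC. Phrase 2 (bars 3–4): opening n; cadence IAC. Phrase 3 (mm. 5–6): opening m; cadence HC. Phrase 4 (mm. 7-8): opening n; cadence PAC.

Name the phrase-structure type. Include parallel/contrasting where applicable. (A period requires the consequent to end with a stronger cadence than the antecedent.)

parallel double period

Four phrases in two halves: the first half (measures 1–4) ends with an imperfect authentic cadence, the second (mm. 5-8) with a perfect authentic cadence — a large antecedent–consequent pair, i.e. a double period.
Phrase 3 begins with the same material as phrase 1, making it parallel.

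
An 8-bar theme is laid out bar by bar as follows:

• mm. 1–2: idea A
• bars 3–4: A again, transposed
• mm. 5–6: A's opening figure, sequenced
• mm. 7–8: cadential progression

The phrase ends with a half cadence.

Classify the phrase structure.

Basic idea (mm. 1-2) + its repetition (measures 3–4) form the presentation; fragmentation and cadence (bars 5–8) form the continuation — the 8-bar whole is a sentence.

sentence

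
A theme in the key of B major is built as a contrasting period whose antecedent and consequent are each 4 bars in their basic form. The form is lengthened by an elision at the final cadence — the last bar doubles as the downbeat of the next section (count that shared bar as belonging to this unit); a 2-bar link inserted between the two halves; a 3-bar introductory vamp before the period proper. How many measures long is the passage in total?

13 measures

Basic contrasting period: 4 + 4 = 8 bars.
8 (basic form) + 2 (link) + 3 (introduction) = 13.
The elision shares a bar with the next section but does not change this unit's count.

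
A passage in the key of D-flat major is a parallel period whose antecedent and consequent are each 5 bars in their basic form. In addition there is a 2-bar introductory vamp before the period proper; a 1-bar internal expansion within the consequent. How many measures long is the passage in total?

Basic parallel period: 5 + 5 = 10 bars.
10 (basic form) + 2 (introduction) + 1 (internal expansion) = 13.

13 measures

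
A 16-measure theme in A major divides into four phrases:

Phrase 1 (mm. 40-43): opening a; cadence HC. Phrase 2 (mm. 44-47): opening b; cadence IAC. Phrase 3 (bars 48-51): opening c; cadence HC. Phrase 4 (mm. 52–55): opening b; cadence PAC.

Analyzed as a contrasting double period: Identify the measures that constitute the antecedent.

measures 40–47

In a double period the four phrases pair into a large antecedent (phrases 1–2, ending imperfect authentic cadence) and a large consequent (phrases 3–4, ending perfect authentic cadence). The antecedent spans mm. 40-47.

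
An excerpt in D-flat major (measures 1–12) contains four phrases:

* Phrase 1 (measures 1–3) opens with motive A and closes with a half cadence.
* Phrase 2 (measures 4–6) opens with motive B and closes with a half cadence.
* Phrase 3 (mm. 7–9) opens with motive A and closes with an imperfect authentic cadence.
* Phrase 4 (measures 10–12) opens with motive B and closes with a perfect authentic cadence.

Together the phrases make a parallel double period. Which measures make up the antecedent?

In a double period the first pair of phrases (ending half cadence) is the large antecedent and the second pair (ending perfect authentic cadence) is the large consequent; the antecedent is measures 1–6.

measures 1–6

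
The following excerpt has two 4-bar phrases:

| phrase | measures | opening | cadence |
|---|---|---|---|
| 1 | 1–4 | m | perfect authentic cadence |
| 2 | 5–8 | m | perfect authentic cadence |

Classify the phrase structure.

Both phrases have the same opening (m) and the same cadence (perfect authentic cadence): the second is a restatement, not a consequent, so this is a repeated phrase rather than a period.

repeated phrase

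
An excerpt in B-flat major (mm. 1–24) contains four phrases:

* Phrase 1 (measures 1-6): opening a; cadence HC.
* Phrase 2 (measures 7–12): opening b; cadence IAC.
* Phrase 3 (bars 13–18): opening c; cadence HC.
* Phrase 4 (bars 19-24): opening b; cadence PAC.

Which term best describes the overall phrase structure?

Four phrases in two halves: the first half (bars 1–12) ends with an imperfect authentic cadence, the second (measures 13-24) with a perfect authentic cadence — a large antecedent–consequent pair, i.e. a double period.
Phrase 3 begins with different material from phrase 1, making it contrasting.

contrasting double period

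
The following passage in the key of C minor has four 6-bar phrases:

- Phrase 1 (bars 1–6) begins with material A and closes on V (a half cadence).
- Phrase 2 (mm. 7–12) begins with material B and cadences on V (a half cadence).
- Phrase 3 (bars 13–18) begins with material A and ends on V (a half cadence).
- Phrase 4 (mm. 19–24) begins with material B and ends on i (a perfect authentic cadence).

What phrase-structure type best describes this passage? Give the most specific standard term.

Four phrases in two halves: the first half (measures 1-12) ends with a half cadence, the second (measures 13–24) with a perfect authentic cadence — a large antecedent–consequent pair, i.e. a double period.
Phrase 3 begins with the same material as phrase 1, making it parallel.

parallel double period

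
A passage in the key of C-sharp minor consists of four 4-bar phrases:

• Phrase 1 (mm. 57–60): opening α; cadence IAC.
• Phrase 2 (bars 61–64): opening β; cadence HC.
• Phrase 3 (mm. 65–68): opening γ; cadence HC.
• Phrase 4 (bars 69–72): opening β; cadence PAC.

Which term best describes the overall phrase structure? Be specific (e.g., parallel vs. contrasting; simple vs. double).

contrasting double period

Four phrases in two halves: the first half (measures 57-64) ends with a half cadence, the second (mm. 65–72) with a perfect authentic cadence — a large antecedent–consequent pair, i.e. a double period.
Phrase 3 begins with different material from phrase 1, making it contrasting.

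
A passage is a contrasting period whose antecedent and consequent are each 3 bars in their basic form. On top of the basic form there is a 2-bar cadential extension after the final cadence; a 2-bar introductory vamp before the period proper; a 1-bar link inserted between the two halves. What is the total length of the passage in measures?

Basic contrasting period: 3 + 3 = 6 bars.
6 (basic form) + 2 (cadential extension) + 2 (introduction) + 1 (link) = 11.

11 measures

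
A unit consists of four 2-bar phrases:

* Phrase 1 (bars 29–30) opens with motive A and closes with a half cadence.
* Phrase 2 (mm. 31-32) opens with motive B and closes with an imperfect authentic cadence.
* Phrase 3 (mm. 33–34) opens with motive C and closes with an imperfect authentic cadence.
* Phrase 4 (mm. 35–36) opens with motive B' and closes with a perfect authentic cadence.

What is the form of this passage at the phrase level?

contrasting double period

Four phrases in two halves: the first half (mm. 29–32) ends with an imperfect authentic cadence, the second (mm. 33–36) with a perfect authentic cadence — a large antecedent–consequent pair, i.e. a double period.
Phrase 3 begins with different material from phrase 1, making it contrasting.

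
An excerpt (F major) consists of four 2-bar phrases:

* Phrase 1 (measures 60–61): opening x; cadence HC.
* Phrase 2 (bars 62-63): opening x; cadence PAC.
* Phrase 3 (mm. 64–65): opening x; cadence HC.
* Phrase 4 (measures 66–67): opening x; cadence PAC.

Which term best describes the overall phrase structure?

The cadence pattern HC–PAC–HC–PAC is weak–strong twice, and phrases 3–4 restate phrases 1–2: a period heard twice, not a double period (which would end weakly at phrase 2).

repeated period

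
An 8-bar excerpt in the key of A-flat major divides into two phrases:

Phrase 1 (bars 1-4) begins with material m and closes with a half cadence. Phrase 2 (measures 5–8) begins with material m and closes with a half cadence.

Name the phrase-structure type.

Both phrases have the same opening (m) and the same cadence (half cadence): the second is a restatement, not a consequent, so this is a repeated phrase rather than a period.

repeated phrase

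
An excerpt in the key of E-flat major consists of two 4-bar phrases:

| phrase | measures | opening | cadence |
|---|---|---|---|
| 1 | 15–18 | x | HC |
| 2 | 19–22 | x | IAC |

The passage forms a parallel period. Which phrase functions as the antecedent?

The phrase ending with the weaker cadence (half cadence) is the antecedent; the one ending more conclusively (imperfect authentic cadence) is the consequent. The antecedent is phrase 1.

phrase 1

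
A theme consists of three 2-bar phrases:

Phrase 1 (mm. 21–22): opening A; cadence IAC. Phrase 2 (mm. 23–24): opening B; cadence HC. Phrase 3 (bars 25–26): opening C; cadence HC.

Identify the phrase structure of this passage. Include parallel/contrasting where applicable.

phrase group

The final phrase closes with a half cadence, which is not stronger than the preceding half cadence; the 3 phrases lack an overall antecedent–consequent design and so form a phrase group.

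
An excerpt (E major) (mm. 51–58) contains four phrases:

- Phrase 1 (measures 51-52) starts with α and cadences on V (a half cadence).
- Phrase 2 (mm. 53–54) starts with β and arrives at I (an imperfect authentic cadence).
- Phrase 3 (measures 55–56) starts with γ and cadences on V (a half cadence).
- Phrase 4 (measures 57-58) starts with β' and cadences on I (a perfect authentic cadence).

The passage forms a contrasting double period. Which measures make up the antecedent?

measures 51–54

In a double period the first pair of phrases (ending imperfect authentic cadence) is the large antecedent and the second pair (ending perfect authentic cadence) is the large consequent; the antecedent is measures 51–54.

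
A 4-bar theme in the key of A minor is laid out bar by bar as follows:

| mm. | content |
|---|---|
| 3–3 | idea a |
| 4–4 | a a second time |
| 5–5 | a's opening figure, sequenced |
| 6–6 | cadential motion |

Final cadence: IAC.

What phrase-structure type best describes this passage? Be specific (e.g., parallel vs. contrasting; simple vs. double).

sentence

Basic idea (bar 3) + its repetition (measure 4) form the presentation; fragmentation and cadence (mm. 5–6) form the continuation — the 4-bar whole is a sentence.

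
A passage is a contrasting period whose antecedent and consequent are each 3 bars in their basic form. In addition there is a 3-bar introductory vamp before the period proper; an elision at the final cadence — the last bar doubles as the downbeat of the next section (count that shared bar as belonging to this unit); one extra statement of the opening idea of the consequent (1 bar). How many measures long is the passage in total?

10 measures

Basic contrasting period: 3 + 3 = 6 bars.
6 (basic form) + 3 (introduction) + 1 (extra statement) = 10.
The elision shares a bar with the next section but does not change this unit's count.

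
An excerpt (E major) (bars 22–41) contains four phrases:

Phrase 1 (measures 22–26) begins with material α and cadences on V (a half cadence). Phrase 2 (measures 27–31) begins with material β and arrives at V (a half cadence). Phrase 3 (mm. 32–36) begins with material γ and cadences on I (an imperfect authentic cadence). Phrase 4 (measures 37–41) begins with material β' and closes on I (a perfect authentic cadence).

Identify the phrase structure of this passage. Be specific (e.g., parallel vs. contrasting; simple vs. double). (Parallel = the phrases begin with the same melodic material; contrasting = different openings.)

contrasting double period

Four phrases in two halves: the first half (mm. 22-31) ends with a half cadence, the second (mm. 32–41) with a perfect authentic cadence — a large antecedent–consequent pair, i.e. a double period.
Phrase 3 begins with different material from phrase 1, making it contrasting.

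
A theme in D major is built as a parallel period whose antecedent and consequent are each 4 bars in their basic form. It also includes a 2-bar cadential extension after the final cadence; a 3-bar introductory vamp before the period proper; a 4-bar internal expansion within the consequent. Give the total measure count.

Basic parallel period: 4 + 4 = 8 bars.
8 (basic form) + 2 (cadential extension) + 3 (introduction) + 4 (internal expansion) = 17.

17 measures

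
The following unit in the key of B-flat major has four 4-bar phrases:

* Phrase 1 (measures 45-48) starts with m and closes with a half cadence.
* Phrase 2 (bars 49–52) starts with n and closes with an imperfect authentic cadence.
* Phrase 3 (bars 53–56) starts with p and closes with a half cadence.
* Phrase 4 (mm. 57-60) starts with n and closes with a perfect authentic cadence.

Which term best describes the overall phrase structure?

Four phrases in two halves: the first half (mm. 45–52) ends with an imperfect authentic cadence, the second (mm. 53–60) with a perfect authentic cadence — a large antecedent–consequent pair, i.e. a double period.
Phrase 3 begins with different material from phrase 1, making it contrasting.

contrasting double period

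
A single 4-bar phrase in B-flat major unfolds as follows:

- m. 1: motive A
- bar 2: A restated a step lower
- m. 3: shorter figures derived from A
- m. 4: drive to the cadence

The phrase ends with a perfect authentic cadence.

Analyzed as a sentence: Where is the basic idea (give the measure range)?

The presentation of a sentence is the basic idea (bar 1) plus its repetition (bar 2); the basic idea is therefore measure 1.

measures 1–1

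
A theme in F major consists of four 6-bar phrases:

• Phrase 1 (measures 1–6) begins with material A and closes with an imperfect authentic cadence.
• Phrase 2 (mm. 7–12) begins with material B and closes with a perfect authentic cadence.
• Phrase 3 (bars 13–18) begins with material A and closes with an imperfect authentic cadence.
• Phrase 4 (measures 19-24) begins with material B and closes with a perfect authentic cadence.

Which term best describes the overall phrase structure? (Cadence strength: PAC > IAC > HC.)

repeated period

The cadence pattern IAC–PAC–IAC–PAC is weak–strong twice, and phrases 3–4 restate phrases 1–2: a period heard twice, not a double period (which would end weakly at phrase 2).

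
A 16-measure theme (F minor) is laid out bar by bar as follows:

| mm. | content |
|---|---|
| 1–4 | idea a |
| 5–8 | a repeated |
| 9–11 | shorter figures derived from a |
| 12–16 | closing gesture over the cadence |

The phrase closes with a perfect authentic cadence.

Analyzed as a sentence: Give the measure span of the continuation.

After the presentation (mm. 1–8), the continuation covers the fragmentation through the cadence: mm. 9-16.

measures 9–16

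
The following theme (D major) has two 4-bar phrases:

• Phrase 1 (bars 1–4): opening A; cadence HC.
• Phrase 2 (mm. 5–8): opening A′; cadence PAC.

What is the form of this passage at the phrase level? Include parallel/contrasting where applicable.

parallel period

Phrase 1 ends with a half cadence (weaker) and phrase 2 with a perfect authentic cadence (stronger): antecedent + consequent = a period.
The two phrases open with the same material (A / A′), so the period is parallel.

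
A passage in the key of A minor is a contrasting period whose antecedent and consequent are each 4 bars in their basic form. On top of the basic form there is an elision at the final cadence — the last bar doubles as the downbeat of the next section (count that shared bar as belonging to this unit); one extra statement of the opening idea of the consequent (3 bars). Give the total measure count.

11 measures

Basic contrasting period: 4 + 4 = 8 bars.
8 (basic form) + 3 (extra statement) = 11.
The elision shares a bar with the next section but does not change this unit's count.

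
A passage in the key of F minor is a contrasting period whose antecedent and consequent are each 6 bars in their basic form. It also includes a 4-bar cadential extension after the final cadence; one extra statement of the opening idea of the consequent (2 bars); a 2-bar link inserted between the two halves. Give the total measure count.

20 measures

Basic contrasting period: 6 + 6 = 12 bars.
12 (basic form) + 4 (cadential extension) + 2 (extra statement) + 2 (link) = 20.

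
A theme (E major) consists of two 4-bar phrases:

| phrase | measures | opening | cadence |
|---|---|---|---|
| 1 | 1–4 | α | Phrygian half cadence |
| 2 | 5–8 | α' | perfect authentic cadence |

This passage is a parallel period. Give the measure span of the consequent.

measures 5–8

The antecedent is the phrase ending with the weaker cadence (Phrygian half cadence, phrase 1) and the consequent the one ending more conclusively (perfect authentic cadence, phrase 2); the consequent is bars 5–8.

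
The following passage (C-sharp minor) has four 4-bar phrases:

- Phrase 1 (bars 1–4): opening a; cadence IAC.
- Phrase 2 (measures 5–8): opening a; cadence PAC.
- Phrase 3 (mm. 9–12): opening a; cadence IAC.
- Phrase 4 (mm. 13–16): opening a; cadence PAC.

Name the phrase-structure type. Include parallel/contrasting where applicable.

The cadence pattern IAC–PAC–IAC–PAC is weak–strong twice, and phrases 3–4 restate phrases 1–2: a period heard twice, not a double period (which would end weakly at phrase 2).

repeated period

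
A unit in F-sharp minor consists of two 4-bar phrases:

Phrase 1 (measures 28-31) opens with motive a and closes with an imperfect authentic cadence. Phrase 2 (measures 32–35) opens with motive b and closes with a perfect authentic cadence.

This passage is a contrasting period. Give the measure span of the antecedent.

The antecedent is the phrase ending with the weaker cadence (imperfect authentic cadence, phrase 1) and the consequent the one ending more conclusively (perfect authentic cadence, phrase 2); the antecedent is mm. 28–31.

measures 28–31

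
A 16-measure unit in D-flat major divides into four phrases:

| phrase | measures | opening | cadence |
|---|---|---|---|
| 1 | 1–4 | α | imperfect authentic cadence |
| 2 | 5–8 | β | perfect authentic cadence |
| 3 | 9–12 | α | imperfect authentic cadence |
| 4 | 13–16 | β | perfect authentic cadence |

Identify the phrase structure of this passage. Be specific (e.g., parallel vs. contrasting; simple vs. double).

The cadence pattern IAC–PAC–IAC–PAC is weak–strong twice, and phrases 3–4 restate phrases 1–2: a period heard twice, not a double period (which would end weakly at phrase 2).

repeated period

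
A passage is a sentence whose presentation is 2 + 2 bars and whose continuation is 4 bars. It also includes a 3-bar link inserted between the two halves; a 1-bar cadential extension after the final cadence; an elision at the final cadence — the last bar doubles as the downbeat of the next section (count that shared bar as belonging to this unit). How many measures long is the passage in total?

Basic sentence: 2 + 2 + 4 = 8 bars.
8 (basic form) + 3 (link) + 1 (cadential extension) = 12.
The elision shares a bar with the next section but does not change this unit's count.

12 measures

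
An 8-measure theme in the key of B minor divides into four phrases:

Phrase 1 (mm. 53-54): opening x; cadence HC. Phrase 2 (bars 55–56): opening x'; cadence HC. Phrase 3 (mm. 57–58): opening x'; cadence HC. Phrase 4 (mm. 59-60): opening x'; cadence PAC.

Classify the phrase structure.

Four phrases in two halves: the first half (mm. 53–56) ends with a half cadence, the second (mm. 57–60) with a perfect authentic cadence — a large antecedent–consequent pair, i.e. a double period.
Phrase 3 begins with the same material as phrase 1, making it parallel.

parallel double period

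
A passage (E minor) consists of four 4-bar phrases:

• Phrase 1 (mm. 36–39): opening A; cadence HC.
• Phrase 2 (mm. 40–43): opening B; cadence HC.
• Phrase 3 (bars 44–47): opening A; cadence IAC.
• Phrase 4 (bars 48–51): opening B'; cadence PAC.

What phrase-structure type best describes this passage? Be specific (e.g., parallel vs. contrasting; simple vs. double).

parallel double period

Four phrases in two halves: the first half (measures 36–43) ends with a half cadence, the second (measures 44-51) with a perfect authentic cadence — a large antecedent–consequent pair, i.e. a double period.
Phrase 3 begins with the same material as phrase 1, making it parallel.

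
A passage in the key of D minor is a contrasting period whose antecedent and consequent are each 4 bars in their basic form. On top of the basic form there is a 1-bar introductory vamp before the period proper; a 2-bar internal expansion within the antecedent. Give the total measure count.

Basic contrasting period: 4 + 4 = 8 bars.
8 (basic form) + 1 (introduction) + 2 (internal expansion) = 11.

11 measures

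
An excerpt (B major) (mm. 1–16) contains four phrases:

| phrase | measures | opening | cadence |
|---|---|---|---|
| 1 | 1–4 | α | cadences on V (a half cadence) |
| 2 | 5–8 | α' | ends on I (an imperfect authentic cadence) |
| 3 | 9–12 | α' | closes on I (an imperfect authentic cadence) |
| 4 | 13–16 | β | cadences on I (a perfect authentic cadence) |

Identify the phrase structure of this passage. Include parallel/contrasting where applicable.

parallel double period

Four phrases in two halves: the first half (measures 1–8) ends with an imperfect authentic cadence, the second (bars 9-16) with a perfect authentic cadence — a large antecedent–consequent pair, i.e. a double period.
Phrase 3 begins with the same material as phrase 1, making it parallel.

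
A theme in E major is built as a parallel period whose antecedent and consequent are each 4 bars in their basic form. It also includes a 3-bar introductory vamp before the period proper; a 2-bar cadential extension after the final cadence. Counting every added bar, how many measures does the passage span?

Basic parallel period: 4 + 4 = 8 bars.
8 (basic form) + 3 (introduction) + 2 (cadential extension) = 13.

13 measures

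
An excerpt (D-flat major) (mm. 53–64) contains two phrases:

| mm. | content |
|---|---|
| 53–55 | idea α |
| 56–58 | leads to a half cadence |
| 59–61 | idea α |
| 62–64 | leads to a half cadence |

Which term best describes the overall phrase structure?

Both phrases have the same opening (α) and the same cadence (half cadence): the second is a restatement, not a consequent, so this is a repeated phrase rather than a period.

repeated phrase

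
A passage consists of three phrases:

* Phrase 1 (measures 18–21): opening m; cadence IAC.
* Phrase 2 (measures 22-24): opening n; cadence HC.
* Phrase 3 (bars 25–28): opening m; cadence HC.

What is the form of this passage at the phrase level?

phrase group

The final phrase closes with a half cadence, which is not stronger than the preceding half cadence; the 3 phrases lack an overall antecedent–consequent design and so form a phrase group.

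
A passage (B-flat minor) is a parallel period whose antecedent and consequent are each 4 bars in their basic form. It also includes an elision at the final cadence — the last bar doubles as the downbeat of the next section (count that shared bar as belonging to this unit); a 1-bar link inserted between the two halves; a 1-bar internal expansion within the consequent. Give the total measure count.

10 measures

Basic parallel period: 4 + 4 = 8 bars.
8 (basic form) + 1 (link) + 1 (internal expansion) = 10.
The elision shares a bar with the next section but does not change this unit's count.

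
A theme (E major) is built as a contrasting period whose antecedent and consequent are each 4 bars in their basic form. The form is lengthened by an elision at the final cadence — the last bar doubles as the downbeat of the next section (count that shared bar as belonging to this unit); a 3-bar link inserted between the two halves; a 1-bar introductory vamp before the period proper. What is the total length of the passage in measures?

Basic contrasting period: 4 + 4 = 8 bars.
8 (basic form) + 3 (link) + 1 (introduction) = 12.
The elision shares a bar with the next section but does not change this unit's count.

12 measures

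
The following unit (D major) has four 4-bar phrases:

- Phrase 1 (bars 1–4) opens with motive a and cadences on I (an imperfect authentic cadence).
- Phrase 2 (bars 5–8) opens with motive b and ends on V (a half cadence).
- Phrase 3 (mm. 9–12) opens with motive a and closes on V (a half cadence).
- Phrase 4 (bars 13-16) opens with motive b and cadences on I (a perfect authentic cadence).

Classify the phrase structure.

parallel double period

Four phrases in two halves: the first half (measures 1-8) ends with a half cadence, the second (measures 9–16) with a perfect authentic cadence — a large antecedent–consequent pair, i.e. a double period.
Phrase 3 begins with the same material as phrase 1, making it parallel.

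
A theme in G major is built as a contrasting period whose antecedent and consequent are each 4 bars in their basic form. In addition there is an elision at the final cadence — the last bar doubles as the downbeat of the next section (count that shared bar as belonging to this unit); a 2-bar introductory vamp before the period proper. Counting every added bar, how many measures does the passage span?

10 measures

Basic contrasting period: 4 + 4 = 8 bars.
8 (basic form) + 2 (introduction) = 10.
The elision shares a bar with the next section but does not change this unit's count.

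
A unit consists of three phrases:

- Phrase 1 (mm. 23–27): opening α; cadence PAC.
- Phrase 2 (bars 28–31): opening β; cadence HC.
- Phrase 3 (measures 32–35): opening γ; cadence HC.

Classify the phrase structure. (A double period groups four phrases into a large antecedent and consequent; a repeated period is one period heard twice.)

The final phrase closes with a half cadence, which is not stronger than the preceding half cadence; the 3 phrases lack an overall antecedent–consequent design and so form a phrase group.

phrase group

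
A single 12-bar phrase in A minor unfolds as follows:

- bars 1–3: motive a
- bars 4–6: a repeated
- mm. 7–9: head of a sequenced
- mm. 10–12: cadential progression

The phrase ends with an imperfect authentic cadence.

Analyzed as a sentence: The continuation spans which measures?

After the presentation (bars 1-6), the continuation covers the fragmentation through the cadence: measures 7-12.

measures 7–12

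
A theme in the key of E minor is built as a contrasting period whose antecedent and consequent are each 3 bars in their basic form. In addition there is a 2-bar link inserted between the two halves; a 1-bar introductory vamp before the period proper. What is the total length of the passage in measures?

9 measures

Basic contrasting period: 3 + 3 = 6 bars.
6 (basic form) + 2 (link) + 1 (introduction) = 9.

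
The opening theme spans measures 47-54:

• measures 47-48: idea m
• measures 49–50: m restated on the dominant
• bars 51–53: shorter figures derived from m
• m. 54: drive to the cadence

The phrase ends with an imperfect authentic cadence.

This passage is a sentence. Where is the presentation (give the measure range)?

measures 47–50

The presentation of a sentence is the basic idea (bars 47–48) plus its repetition (measures 49–50); the presentation is therefore measures 47–50.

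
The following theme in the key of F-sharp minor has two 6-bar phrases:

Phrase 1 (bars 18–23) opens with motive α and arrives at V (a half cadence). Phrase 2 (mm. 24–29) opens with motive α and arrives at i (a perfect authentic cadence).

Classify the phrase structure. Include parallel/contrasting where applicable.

Phrase 1 ends with a half cadence (weaker) and phrase 2 with a perfect authentic cadence (stronger): antecedent + consequent = a period.
The two phrases open with the same material (α / α), so the period is parallel.

parallel period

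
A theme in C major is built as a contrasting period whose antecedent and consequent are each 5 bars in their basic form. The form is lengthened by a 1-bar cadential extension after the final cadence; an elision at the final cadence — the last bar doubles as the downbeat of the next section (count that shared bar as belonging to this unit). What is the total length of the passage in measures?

Basic contrasting period: 5 + 5 = 10 bars.
10 (basic form) + 1 (cadential extension) = 11.
The elision shares a bar with the next section but does not change this unit's count.

11 measures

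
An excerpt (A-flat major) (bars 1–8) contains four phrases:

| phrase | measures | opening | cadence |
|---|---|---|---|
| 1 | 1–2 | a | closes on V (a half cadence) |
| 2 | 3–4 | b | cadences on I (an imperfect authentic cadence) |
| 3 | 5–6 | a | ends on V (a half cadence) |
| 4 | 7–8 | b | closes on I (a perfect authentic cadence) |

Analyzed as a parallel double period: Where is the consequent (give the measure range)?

measures 5–8

In a double period the four phrases pair into a large antecedent (phrases 1–2, ending imperfect authentic cadence) and a large consequent (phrases 3–4, ending perfect authentic cadence). The consequent spans bars 5–8.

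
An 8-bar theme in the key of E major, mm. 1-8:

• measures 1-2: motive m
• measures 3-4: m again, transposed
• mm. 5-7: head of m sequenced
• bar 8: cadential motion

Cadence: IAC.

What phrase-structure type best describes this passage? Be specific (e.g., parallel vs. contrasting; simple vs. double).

sentence

Basic idea (mm. 1-2) + its repetition (mm. 3–4) form the presentation; fragmentation and cadence (mm. 5–8) form the continuation — the 8-bar whole is a sentence.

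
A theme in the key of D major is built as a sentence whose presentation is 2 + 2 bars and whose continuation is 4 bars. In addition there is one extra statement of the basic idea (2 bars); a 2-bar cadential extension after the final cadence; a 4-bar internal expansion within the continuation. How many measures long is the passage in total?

Basic sentence: 2 + 2 + 4 = 8 bars.
8 (basic form) + 2 (extra statement) + 2 (cadential extension) + 4 (internal expansion) = 16.

16 measures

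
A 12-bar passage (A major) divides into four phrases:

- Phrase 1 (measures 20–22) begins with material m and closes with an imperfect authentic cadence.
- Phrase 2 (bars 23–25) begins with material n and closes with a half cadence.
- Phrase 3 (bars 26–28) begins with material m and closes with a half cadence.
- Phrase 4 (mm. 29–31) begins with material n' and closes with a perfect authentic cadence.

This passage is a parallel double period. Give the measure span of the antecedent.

In a double period the four phrases pair into a large antecedent (phrases 1–2, ending half cadence) and a large consequent (phrases 3–4, ending perfect authentic cadence). The antecedent spans measures 20–25.

measures 20–25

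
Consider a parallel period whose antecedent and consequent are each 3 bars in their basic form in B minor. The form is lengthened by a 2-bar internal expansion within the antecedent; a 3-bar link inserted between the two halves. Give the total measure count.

Basic parallel period: 3 + 3 = 6 bars.
6 (basic form) + 2 (internal expansion) + 3 (link) = 11.

11 measures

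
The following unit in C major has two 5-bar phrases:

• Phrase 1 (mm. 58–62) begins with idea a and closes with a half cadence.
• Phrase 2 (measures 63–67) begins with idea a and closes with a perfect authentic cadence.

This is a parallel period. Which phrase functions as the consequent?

phrase 2

The phrase ending with the weaker cadence (half cadence) is the antecedent; the one ending more conclusively (perfect authentic cadence) is the consequent. The consequent is phrase 2.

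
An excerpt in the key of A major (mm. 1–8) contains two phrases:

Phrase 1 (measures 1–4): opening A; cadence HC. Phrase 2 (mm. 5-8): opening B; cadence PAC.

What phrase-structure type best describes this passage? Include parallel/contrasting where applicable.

contrasting period

Phrase 1 ends with a half cadence (weaker) and phrase 2 with a perfect authentic cadence (stronger): antecedent + consequent = a period.
The two phrases open with different material (A / B), so the period is contrasting.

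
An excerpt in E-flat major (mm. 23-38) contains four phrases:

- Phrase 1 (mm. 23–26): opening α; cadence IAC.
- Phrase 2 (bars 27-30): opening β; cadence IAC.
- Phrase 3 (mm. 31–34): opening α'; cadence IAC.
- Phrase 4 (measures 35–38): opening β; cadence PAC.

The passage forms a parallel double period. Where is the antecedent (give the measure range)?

In a double period the four phrases pair into a large antecedent (phrases 1–2, ending imperfect authentic cadence) and a large consequent (phrases 3–4, ending perfect authentic cadence). The antecedent spans mm. 23-30.

measures 23–30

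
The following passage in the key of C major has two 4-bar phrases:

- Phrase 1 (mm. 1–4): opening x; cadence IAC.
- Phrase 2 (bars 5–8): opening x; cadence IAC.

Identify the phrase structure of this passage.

Both phrases have the same opening (x) and the same cadence (imperfect authentic cadence): the second is a restatement, not a consequent, so this is a repeated phrase rather than a period.

repeated phrase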